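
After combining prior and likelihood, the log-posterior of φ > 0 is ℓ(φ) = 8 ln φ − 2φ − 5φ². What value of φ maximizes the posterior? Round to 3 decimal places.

φ̂_MAP = 0.800

ℓ'(φ) = 8/φ − 2 − 10φ. Setting this to zero and multiplying by φ: 10φ² + 2φ − 8 = 0.
φ = (−2 + √(2² + 4·10·8)) / (2·10) = (−2 + √324) / 20 = (−2 + 18)/20 = 4/5.
ℓ''(φ) = −8/φ² − 10 < 0, confirming a maximum.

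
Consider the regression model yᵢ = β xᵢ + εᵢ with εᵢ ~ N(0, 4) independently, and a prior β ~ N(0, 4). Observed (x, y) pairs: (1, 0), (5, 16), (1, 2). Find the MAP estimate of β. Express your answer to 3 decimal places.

β̂_MAP = 2.929

log p(β | y) = −Σ(yᵢ − βxᵢ)²/(2·4) − β²/(2·4) + const.
Setting the derivative to zero: Σxᵢ(yᵢ − βxᵢ)/4 − β/4 = 0, so β = Σxᵢyᵢ / (Σxᵢ² + σ²/τ²).
Σxᵢyᵢ = 1·0 + 5·16 + 1·2 = 82; Σxᵢ² = 27; σ²/τ² = 1.
β̂_MAP = 82 / (27 + 1) = 82/28 ≈ 2.929.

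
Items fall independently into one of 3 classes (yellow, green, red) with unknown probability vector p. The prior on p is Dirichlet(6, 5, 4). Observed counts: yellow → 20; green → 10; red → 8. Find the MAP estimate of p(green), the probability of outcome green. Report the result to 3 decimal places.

The posterior is Dirichlet(αᵢ + nᵢ) = Dirichlet(26, 15, 12).
For a Dirichlet(a₁,…,a_K) with all aᵢ > 1, the mode has j-th component (aⱼ − 1)/(Σaᵢ − K).
Here Σaᵢ = 53 and K = 3, so p(green) = (15 − 1)/(53 − 3) = 14/50 ≈ 0.280.

MAP estimate of p(green) = 0.280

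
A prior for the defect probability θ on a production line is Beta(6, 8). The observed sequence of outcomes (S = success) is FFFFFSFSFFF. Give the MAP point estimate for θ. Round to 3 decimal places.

θ̂_MAP = 0.304

Prior: Beta(6, 8).
Data: 2 successes in 11 trials (from the sequence). The binomial likelihood contributes θ^2(1−θ)^9, so the posterior is Beta(6+2, 8+9) = Beta(8, 17).
For Beta(a, b) with a, b > 1 the mode is (a−1)/(a+b−2) = 7/23 ≈ 0.304.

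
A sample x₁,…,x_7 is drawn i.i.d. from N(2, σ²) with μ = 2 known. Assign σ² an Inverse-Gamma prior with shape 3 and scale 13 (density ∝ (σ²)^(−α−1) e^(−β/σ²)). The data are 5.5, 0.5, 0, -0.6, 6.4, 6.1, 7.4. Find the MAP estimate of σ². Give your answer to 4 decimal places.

σ̂²_MAP = 7.7727

Sum of squared deviations about the known mean: SS = (5.5−2)² + (0.5−2)² + (0−2)² + (-0.6−2)² + (6.4−2)² + (6.1−2)² + (7.4−2)² = 90.59.
The Normal likelihood contributes (σ²)^(−n/2) exp(−SS/(2σ²)), so the posterior is Inverse-Gamma(α + n/2, β + SS/2) = Inverse-Gamma(6.5, 58.295).
The mode of Inverse-Gamma(a, b) is b/(a+1) = 58.295/7.5 ≈ 7.7727.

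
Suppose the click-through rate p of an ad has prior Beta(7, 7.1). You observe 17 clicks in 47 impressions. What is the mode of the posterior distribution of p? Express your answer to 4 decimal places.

Prior: Beta(7, 7.1).
Data: 17 successes in 47 trials. The binomial likelihood contributes p^17(1−p)^30, so the posterior is Beta(7+17, 7.1+30) = Beta(24, 37.1).
For Beta(a, b) with a, b > 1 the mode is (a−1)/(a+b−2) = 23/59.1 ≈ 0.3892.

p̂_MAP = 0.3892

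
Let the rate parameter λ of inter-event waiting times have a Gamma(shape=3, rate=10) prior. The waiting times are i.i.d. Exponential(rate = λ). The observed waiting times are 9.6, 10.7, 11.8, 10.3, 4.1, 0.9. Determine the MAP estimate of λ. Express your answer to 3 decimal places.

The Exponential(rate=λ) likelihood is ∝ λ^n e^(−λΣtᵢ). Here n = 6 and Σtᵢ = 9.6 + 10.7 + 11.8 + 10.3 + 4.1 + 0.9 = 47.4.
Posterior ∝ λ^2e^(−10λ) · λ^6e^(−47.4λ) = λ^8e^(−57.4λ), i.e. Gamma(9, 57.4).
Mode = (a−1)/b = 8/57.4 ≈ 0.139.

λ̂_MAP = 0.139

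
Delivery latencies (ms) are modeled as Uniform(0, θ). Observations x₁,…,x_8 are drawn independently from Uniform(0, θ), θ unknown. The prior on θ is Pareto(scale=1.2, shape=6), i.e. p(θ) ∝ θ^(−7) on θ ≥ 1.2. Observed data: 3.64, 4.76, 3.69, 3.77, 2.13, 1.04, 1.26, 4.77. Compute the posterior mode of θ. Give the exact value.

θ̂_MAP = 4.77

The Uniform(0, θ) likelihood is θ^(−n) for θ ≥ max(xᵢ), zero otherwise. Here max(xᵢ) = 4.77.
Posterior ∝ θ^(−7) · θ^(−8) = θ^(−15) on θ ≥ max(1.2, 4.77) = 4.77.
This density is strictly decreasing in θ, so the posterior mode lies at the lower boundary of the support.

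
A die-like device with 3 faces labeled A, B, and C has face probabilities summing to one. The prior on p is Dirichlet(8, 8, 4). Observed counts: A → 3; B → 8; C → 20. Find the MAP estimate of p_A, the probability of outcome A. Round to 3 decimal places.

MAP estimate of p_A = 0.208

The posterior is Dirichlet(αᵢ + nᵢ) = Dirichlet(11, 16, 24).
For a Dirichlet(a₁,…,a_K) with all aᵢ > 1, the mode has j-th component (aⱼ − 1)/(Σaᵢ − K).
Here Σaᵢ = 51 and K = 3, so p_A = (11 − 1)/(51 − 3) = 10/48 ≈ 0.208.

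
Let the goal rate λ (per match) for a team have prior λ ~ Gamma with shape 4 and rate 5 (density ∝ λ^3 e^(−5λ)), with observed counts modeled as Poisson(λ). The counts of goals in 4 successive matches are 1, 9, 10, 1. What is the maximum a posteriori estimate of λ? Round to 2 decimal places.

λ̂_MAP = 2.67

Σxᵢ = 1+9+10+1 = 21, with n = 4.
Posterior ∝ λ^3e^(−5λ) · λ^21e^(−4λ) = λ^24e^(−9λ), i.e. Gamma(shape=25, rate=9).
The mode of a Gamma(a, b) with a ≥ 1 (shape–rate) is (a−1)/b = 24/9 ≈ 2.67.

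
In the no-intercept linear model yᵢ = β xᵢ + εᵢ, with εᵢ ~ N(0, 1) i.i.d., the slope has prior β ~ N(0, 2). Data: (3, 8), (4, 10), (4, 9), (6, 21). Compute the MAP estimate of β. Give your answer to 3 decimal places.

β̂_MAP = 2.916

log p(β | y) = −Σ(yᵢ − βxᵢ)²/(2·1) − β²/(2·2) + const.
Setting the derivative to zero: Σxᵢ(yᵢ − βxᵢ)/1 − β/2 = 0, so β = Σxᵢyᵢ / (Σxᵢ² + σ²/τ²).
Σxᵢyᵢ = 3·8 + 4·10 + 4·9 + 6·21 = 226; Σxᵢ² = 77; σ²/τ² = 0.5.
β̂_MAP = 226 / (77 + 0.5) = 226/77.5 ≈ 2.916.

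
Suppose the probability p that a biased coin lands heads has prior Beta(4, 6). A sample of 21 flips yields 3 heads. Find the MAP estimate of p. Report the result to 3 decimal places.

Prior: Beta(4, 6).
Data: 3 successes in 21 trials. The binomial likelihood contributes p^3(1−p)^18, so the posterior is Beta(4+3, 6+18) = Beta(7, 24).
For Beta(a, b) with a, b > 1 the mode is (a−1)/(a+b−2) = 6/29 ≈ 0.207.

p̂_MAP = 0.207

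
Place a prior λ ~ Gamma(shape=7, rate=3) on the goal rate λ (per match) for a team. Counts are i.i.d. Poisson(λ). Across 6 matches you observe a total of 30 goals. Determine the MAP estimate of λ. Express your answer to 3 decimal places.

λ̂_MAP = 4.000

Σxᵢ = 30, n = 6.
Posterior ∝ λ^6e^(−3λ) · λ^30e^(−6λ) = λ^36e^(−9λ), i.e. Gamma(shape=37, rate=9).
The mode of a Gamma(a, b) with a ≥ 1 (shape–rate) is (a−1)/b = 36/9 ≈ 4.000.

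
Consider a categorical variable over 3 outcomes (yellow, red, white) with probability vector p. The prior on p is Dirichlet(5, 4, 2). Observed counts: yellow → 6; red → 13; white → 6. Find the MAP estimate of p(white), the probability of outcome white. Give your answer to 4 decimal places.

MAP estimate of p(white) = 0.2121

The posterior is Dirichlet(αᵢ + nᵢ) = Dirichlet(11, 17, 8).
For a Dirichlet(a₁,…,a_K) with all aᵢ > 1, the mode has j-th component (aⱼ − 1)/(Σaᵢ − K).
Here Σaᵢ = 36 and K = 3, so p(white) = (8 − 1)/(36 − 3) = 7/33 ≈ 0.2121.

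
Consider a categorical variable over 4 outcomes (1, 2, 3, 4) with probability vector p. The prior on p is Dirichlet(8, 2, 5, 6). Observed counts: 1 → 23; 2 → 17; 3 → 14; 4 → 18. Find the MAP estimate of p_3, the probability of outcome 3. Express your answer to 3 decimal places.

MAP estimate: 0.202

The posterior is Dirichlet(αᵢ + nᵢ) = Dirichlet(31, 19, 19, 24).
For a Dirichlet(a₁,…,a_K) with all aᵢ > 1, the mode has j-th component (aⱼ − 1)/(Σaᵢ − K).
Here Σaᵢ = 93 and K = 4, so p_3 = (19 − 1)/(93 − 4) = 18/89 ≈ 0.202.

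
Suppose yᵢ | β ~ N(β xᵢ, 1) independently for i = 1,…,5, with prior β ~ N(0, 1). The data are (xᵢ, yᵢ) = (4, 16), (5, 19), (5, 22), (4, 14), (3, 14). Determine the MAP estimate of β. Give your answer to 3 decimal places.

β̂_MAP = 3.989

log p(β | y) = −Σ(yᵢ − βxᵢ)²/(2·1) − β²/(2·1) + const.
Setting the derivative to zero: Σxᵢ(yᵢ − βxᵢ)/1 − β/1 = 0, so β = Σxᵢyᵢ / (Σxᵢ² + σ²/τ²).
Σxᵢyᵢ = 4·16 + 5·19 + 5·22 + 4·14 + 3·14 = 367; Σxᵢ² = 91; σ²/τ² = 1.
β̂_MAP = 367 / (91 + 1) = 367/92 ≈ 3.989.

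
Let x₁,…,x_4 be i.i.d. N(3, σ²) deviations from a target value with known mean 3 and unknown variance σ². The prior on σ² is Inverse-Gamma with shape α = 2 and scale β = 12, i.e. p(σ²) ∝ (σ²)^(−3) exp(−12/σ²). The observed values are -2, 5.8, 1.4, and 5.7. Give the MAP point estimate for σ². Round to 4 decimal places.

σ̂²_MAP = 6.6690

Sum of squared deviations about the known mean: SS = (-2−3)² + (5.8−3)² + (1.4−3)² + (5.7−3)² = 42.69.
The Normal likelihood contributes (σ²)^(−n/2) exp(−SS/(2σ²)), so the posterior is Inverse-Gamma(α + n/2, β + SS/2) = Inverse-Gamma(4, 33.345).
The mode of Inverse-Gamma(a, b) is b/(a+1) = 33.345/5 ≈ 6.6690.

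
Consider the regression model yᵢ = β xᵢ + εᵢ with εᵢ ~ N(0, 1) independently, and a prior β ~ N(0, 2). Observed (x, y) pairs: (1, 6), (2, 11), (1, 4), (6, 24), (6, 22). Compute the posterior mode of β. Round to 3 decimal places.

log p(β | y) = −Σ(yᵢ − βxᵢ)²/(2·1) − β²/(2·2) + const.
Setting the derivative to zero: Σxᵢ(yᵢ − βxᵢ)/1 − β/2 = 0, so β = Σxᵢyᵢ / (Σxᵢ² + σ²/τ²).
Σxᵢyᵢ = 1·6 + 2·11 + 1·4 + 6·24 + 6·22 = 308; Σxᵢ² = 78; σ²/τ² = 0.5.
β̂_MAP = 308 / (78 + 0.5) = 308/78.5 ≈ 3.924.

β̂_MAP = 3.924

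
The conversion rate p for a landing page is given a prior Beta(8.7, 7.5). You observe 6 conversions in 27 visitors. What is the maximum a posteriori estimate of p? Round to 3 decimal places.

p̂_MAP = 0.333

Prior: Beta(8.7, 7.5).
Data: 6 successes in 27 trials. The binomial likelihood contributes p^6(1−p)^21, so the posterior is Beta(8.7+6, 7.5+21) = Beta(14.7, 28.5).
For Beta(a, b) with a, b > 1 the mode is (a−1)/(a+b−2) = 13.7/41.2 ≈ 0.333.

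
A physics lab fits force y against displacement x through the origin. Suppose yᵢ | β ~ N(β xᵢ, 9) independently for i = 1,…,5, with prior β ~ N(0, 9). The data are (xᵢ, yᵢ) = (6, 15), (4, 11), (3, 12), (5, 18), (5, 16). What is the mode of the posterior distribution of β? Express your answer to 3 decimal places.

log p(β | y) = −Σ(yᵢ − βxᵢ)²/(2·9) − β²/(2·9) + const.
Setting the derivative to zero: Σxᵢ(yᵢ − βxᵢ)/9 − β/9 = 0, so β = Σxᵢyᵢ / (Σxᵢ² + σ²/τ²).
Σxᵢyᵢ = 6·15 + 4·11 + 3·12 + 5·18 + 5·16 = 340; Σxᵢ² = 111; σ²/τ² = 1.
β̂_MAP = 340 / (111 + 1) = 340/112 ≈ 3.036.

β̂_MAP = 3.036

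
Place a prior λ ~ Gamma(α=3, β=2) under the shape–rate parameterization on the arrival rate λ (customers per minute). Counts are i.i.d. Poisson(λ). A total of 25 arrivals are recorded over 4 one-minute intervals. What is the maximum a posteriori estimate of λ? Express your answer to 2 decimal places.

λ̂_MAP = 4.50

Σxᵢ = 25, n = 4.
Posterior ∝ λ^2e^(−2λ) · λ^25e^(−4λ) = λ^27e^(−6λ), i.e. Gamma(shape=28, rate=6).
The mode of a Gamma(a, b) with a ≥ 1 (shape–rate) is (a−1)/b = 27/6 ≈ 4.50.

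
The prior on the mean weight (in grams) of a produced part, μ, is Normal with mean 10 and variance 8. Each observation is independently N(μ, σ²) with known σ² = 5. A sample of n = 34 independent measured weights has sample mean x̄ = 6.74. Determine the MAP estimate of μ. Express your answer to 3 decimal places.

μ̂_MAP = 6.799

n = 34, x̄ = 6.74.
For a Normal prior and Normal likelihood with known variance, the posterior is Normal; its mode equals its mean, the precision-weighted average.
Prior precision 1/σ₀² = 1/8 = 0.125; data precision n/σ² = 34/5 = 6.8.
μ̂ = (0.125·10 + 6.8·6.74) / (0.125 + 6.8) = 47.082/6.925 = 47082/6925 ≈ 6.799.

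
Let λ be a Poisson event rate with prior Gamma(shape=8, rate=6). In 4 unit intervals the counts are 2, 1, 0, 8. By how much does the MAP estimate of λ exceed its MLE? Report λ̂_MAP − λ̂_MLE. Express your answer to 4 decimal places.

MAP − MLE = -0.9500

Σxᵢ = 11. Posterior is Gamma(19, 10); MAP = (19−1)/10 = 18/10 ≈ 1.80000.
MLE = x̄ = 11/4 ≈ 2.75000.
Difference = 18/10 − 11/4 = -19/20 ≈ -0.9500.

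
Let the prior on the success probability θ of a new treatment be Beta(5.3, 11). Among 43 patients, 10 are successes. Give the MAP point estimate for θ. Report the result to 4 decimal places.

θ̂_MAP = 0.2496

Prior: Beta(5.3, 11).
Data: 10 successes in 43 trials. The binomial likelihood contributes θ^10(1−θ)^33, so the posterior is Beta(5.3+10, 11+33) = Beta(15.3, 44).
For Beta(a, b) with a, b > 1 the mode is (a−1)/(a+b−2) = 14.3/57.3 ≈ 0.2496.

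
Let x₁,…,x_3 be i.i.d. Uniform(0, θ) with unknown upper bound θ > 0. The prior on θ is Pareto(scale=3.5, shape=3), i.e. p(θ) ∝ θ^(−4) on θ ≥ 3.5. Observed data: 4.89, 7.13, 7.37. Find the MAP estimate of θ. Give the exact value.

θ̂_MAP = 7.37

The Uniform(0, θ) likelihood is θ^(−n) for θ ≥ max(xᵢ), zero otherwise. Here max(xᵢ) = 7.37.
Posterior ∝ θ^(−4) · θ^(−3) = θ^(−7) on θ ≥ max(3.5, 7.37) = 7.37.
This density is strictly decreasing in θ, so the posterior mode lies at the lower boundary of the support.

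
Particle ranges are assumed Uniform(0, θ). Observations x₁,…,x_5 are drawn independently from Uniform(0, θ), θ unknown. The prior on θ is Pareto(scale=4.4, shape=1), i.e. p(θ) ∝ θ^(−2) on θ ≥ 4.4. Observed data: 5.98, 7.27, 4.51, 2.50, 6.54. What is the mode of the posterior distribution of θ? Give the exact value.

θ̂_MAP = 7.27

The Uniform(0, θ) likelihood is θ^(−n) for θ ≥ max(xᵢ), zero otherwise. Here max(xᵢ) = 7.27.
Posterior ∝ θ^(−2) · θ^(−5) = θ^(−7) on θ ≥ max(4.4, 7.27) = 7.27.
This density is strictly decreasing in θ, so the posterior mode lies at the lower boundary of the support.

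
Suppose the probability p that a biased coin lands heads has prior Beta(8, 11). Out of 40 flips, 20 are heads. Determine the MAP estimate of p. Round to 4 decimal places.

Prior: Beta(8, 11).
Data: 20 successes in 40 trials. The binomial likelihood contributes p^20(1−p)^20, so the posterior is Beta(8+20, 11+20) = Beta(28, 31).
For Beta(a, b) with a, b > 1 the mode is (a−1)/(a+b−2) = 27/57 ≈ 0.4737.

p̂_MAP = 0.4737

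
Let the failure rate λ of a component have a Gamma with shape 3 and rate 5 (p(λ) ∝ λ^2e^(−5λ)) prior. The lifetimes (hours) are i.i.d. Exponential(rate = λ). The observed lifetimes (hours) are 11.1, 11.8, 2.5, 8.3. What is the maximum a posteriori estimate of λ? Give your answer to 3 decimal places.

The Exponential(rate=λ) likelihood is ∝ λ^n e^(−λΣtᵢ). Here n = 4 and Σtᵢ = 11.1 + 11.8 + 2.5 + 8.3 = 33.7.
Posterior ∝ λ^2e^(−5λ) · λ^4e^(−33.7λ) = λ^6e^(−38.7λ), i.e. Gamma(7, 38.7).
Mode = (a−1)/b = 6/38.7 ≈ 0.155.

λ̂_MAP = 0.155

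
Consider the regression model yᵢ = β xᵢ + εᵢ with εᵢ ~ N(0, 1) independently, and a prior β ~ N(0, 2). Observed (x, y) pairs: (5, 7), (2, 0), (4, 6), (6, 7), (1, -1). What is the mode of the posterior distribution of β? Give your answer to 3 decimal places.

β̂_MAP = 1.212

log p(β | y) = −Σ(yᵢ − βxᵢ)²/(2·1) − β²/(2·2) + const.
Setting the derivative to zero: Σxᵢ(yᵢ − βxᵢ)/1 − β/2 = 0, so β = Σxᵢyᵢ / (Σxᵢ² + σ²/τ²).
Σxᵢyᵢ = 5·7 + 2·0 + 4·6 + 6·7 + 1·(-1) = 100; Σxᵢ² = 82; σ²/τ² = 0.5.
β̂_MAP = 100 / (82 + 0.5) = 100/82.5 ≈ 1.212.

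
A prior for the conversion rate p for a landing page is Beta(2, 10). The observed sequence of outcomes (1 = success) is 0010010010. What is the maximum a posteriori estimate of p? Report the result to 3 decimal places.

Prior: Beta(2, 10).
Data: 3 successes in 10 trials (from the sequence). The binomial likelihood contributes p^3(1−p)^7, so the posterior is Beta(2+3, 10+7) = Beta(5, 17).
For Beta(a, b) with a, b > 1 the mode is (a−1)/(a+b−2) = 4/20 ≈ 0.200.

p̂_MAP = 0.200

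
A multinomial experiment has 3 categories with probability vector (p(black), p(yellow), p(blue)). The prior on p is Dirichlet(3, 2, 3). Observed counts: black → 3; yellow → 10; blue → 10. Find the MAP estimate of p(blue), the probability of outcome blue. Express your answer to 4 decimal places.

MAP estimate of p(blue) = 0.4286

The posterior is Dirichlet(αᵢ + nᵢ) = Dirichlet(6, 12, 13).
For a Dirichlet(a₁,…,a_K) with all aᵢ > 1, the mode has j-th component (aⱼ − 1)/(Σaᵢ − K).
Here Σaᵢ = 31 and K = 3, so p(blue) = (13 − 1)/(31 − 3) = 12/28 ≈ 0.4286.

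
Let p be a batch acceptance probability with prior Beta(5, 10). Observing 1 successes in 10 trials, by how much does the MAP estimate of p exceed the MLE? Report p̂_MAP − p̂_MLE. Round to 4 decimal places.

Posterior is Beta(6, 19); MAP = (6−1)/(25−2) = 5/23 ≈ 0.21739.
MLE ignores the prior: p̂_MLE = k/n = 1/10 ≈ 0.10000.
Difference = 5/23 − 1/10 = 27/230 ≈ 0.1174.

MAP − MLE = 0.1174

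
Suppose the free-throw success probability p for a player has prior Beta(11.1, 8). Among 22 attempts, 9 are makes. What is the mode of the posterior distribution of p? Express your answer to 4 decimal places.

p̂_MAP = 0.4885

Prior: Beta(11.1, 8).
Data: 9 successes in 22 trials. The binomial likelihood contributes p^9(1−p)^13, so the posterior is Beta(11.1+9, 8+13) = Beta(20.1, 21).
For Beta(a, b) with a, b > 1 the mode is (a−1)/(a+b−2) = 19.1/39.1 ≈ 0.4885.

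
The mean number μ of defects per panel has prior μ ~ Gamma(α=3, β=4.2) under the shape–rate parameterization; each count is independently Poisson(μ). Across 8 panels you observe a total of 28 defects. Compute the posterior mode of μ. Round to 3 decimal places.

μ̂_MAP = 2.459

Σxᵢ = 28, n = 8.
Posterior ∝ μ^2e^(−4.2μ) · μ^28e^(−8μ) = μ^30e^(−12.2μ), i.e. Gamma(shape=31, rate=12.2).
The mode of a Gamma(a, b) with a ≥ 1 (shape–rate) is (a−1)/b = 30/12.2 ≈ 2.459.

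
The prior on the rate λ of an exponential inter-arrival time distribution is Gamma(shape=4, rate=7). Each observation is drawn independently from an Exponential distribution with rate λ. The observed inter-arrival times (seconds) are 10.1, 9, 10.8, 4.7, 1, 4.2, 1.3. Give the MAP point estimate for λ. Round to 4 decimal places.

λ̂_MAP = 0.2079

The Exponential(rate=λ) likelihood is ∝ λ^n e^(−λΣtᵢ). Here n = 7 and Σtᵢ = 10.1 + 9 + 10.8 + 4.7 + 1 + 4.2 + 1.3 = 41.1.
Posterior ∝ λ^3e^(−7λ) · λ^7e^(−41.1λ) = λ^10e^(−48.1λ), i.e. Gamma(11, 48.1).
Mode = (a−1)/b = 10/48.1 ≈ 0.2079.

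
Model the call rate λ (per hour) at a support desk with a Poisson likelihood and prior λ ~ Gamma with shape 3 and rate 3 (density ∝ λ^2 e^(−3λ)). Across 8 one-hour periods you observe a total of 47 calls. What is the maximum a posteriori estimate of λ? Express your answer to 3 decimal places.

Σxᵢ = 47, n = 8.
Posterior ∝ λ^2e^(−3λ) · λ^47e^(−8λ) = λ^49e^(−11λ), i.e. Gamma(shape=50, rate=11).
The mode of a Gamma(a, b) with a ≥ 1 (shape–rate) is (a−1)/b = 49/11 ≈ 4.455.

λ̂_MAP = 4.455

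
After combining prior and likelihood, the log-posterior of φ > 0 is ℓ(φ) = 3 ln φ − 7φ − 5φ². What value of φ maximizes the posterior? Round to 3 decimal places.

ℓ'(φ) = 3/φ − 7 − 10φ. Setting this to zero and multiplying by φ: 10φ² + 7φ − 3 = 0.
φ = (−7 + √(7² + 4·10·3)) / (2·10) = (−7 + √169) / 20 = (−7 + 13)/20 = 3/10.
ℓ''(φ) = −3/φ² − 10 < 0, confirming a maximum.

φ̂_MAP = 0.300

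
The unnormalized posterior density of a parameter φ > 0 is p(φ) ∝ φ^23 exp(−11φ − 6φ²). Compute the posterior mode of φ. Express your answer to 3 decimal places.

φ̂_MAP = 1.000

ℓ'(φ) = 23/φ − 11 − 12φ. Setting this to zero and multiplying by φ: 12φ² + 11φ − 23 = 0.
φ = (−11 + √(11² + 4·12·23)) / (2·12) = (−11 + √1225) / 24 = (−11 + 35)/24 = 1.
ℓ''(φ) = −23/φ² − 12 < 0, confirming a maximum.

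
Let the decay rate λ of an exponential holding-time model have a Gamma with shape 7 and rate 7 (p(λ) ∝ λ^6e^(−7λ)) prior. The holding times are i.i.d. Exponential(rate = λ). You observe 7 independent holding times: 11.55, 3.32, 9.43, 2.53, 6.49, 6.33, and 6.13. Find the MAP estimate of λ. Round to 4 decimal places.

λ̂_MAP = 0.2463

The Exponential(rate=λ) likelihood is ∝ λ^n e^(−λΣtᵢ). Here n = 7 and Σtᵢ = 11.55 + 3.32 + 9.43 + 2.53 + 6.49 + 6.33 + 6.13 = 45.78.
Posterior ∝ λ^6e^(−7λ) · λ^7e^(−45.78λ) = λ^13e^(−52.78λ), i.e. Gamma(14, 52.78).
Mode = (a−1)/b = 13/52.78 ≈ 0.2463.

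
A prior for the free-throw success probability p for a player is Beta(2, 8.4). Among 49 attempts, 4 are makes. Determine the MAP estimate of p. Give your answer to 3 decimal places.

Prior: Beta(2, 8.4).
Data: 4 successes in 49 trials. The binomial likelihood contributes p^4(1−p)^45, so the posterior is Beta(2+4, 8.4+45) = Beta(6, 53.4).
For Beta(a, b) with a, b > 1 the mode is (a−1)/(a+b−2) = 5/57.4 ≈ 0.087.

p̂_MAP = 0.087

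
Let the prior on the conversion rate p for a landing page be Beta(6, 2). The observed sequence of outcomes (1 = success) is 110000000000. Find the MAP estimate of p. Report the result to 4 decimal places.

Prior: Beta(6, 2).
Data: 2 successes in 12 trials (from the sequence). The binomial likelihood contributes p^2(1−p)^10, so the posterior is Beta(6+2, 2+10) = Beta(8, 12).
For Beta(a, b) with a, b > 1 the mode is (a−1)/(a+b−2) = 7/18 ≈ 0.3889.

p̂_MAP = 0.3889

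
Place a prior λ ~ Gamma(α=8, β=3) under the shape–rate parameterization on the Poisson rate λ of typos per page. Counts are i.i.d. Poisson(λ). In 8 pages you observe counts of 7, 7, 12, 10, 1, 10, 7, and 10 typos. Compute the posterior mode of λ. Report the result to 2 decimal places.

λ̂_MAP = 6.45

Σxᵢ = 7+7+12+10+1+10+7+10 = 64, with n = 8.
Posterior ∝ λ^7e^(−3λ) · λ^64e^(−8λ) = λ^71e^(−11λ), i.e. Gamma(shape=72, rate=11).
The mode of a Gamma(a, b) with a ≥ 1 (shape–rate) is (a−1)/b = 71/11 ≈ 6.45.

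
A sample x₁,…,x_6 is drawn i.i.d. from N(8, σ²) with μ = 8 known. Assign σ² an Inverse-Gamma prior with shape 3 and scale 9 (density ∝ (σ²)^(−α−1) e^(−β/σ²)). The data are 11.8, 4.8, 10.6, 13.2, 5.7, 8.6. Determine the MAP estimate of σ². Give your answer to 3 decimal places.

σ̂²_MAP = 5.866

Sum of squared deviations about the known mean: SS = (11.8−8)² + (4.8−8)² + (10.6−8)² + (13.2−8)² + (5.7−8)² + (8.6−8)² = 64.13.
The Normal likelihood contributes (σ²)^(−n/2) exp(−SS/(2σ²)), so the posterior is Inverse-Gamma(α + n/2, β + SS/2) = Inverse-Gamma(6, 41.065).
The mode of Inverse-Gamma(a, b) is b/(a+1) = 41.065/7 ≈ 5.866.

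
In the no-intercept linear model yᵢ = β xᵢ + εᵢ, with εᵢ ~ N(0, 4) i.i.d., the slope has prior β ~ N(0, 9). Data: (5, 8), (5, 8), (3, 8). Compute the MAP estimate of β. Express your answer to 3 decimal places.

β̂_MAP = 1.750

log p(β | y) = −Σ(yᵢ − βxᵢ)²/(2·4) − β²/(2·9) + const.
Setting the derivative to zero: Σxᵢ(yᵢ − βxᵢ)/4 − β/9 = 0, so β = Σxᵢyᵢ / (Σxᵢ² + σ²/τ²).
Σxᵢyᵢ = 5·8 + 5·8 + 3·8 = 104; Σxᵢ² = 59; σ²/τ² = 4/9.
β̂_MAP = 104 / (59 + 4/9) = 104/(535/9) = 936/535 ≈ 1.750.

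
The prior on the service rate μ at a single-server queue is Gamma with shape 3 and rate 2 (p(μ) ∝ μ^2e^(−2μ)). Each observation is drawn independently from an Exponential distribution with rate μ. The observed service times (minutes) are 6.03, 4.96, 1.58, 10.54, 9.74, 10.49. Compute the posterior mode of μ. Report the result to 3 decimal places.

μ̂_MAP = 0.176

The Exponential(rate=μ) likelihood is ∝ μ^n e^(−μΣtᵢ). Here n = 6 and Σtᵢ = 6.03 + 4.96 + 1.58 + 10.54 + 9.74 + 10.49 = 43.34.
Posterior ∝ μ^2e^(−2μ) · μ^6e^(−43.34μ) = μ^8e^(−45.34μ), i.e. Gamma(9, 45.34).
Mode = (a−1)/b = 8/45.34 ≈ 0.176.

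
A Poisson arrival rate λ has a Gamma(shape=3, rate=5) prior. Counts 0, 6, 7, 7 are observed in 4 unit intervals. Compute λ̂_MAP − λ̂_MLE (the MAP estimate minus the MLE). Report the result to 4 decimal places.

Σxᵢ = 20. Posterior is Gamma(23, 9); MAP = (23−1)/9 = 22/9 ≈ 2.44444.
MLE = x̄ = 20/4 ≈ 5.00000.
Difference = 22/9 − 20/4 = -23/9 ≈ -2.5556.

MAP − MLE = -2.5556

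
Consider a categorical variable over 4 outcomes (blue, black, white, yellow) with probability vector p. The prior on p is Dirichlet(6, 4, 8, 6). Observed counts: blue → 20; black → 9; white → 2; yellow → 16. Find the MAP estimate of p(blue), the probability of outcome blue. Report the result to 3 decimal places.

The posterior is Dirichlet(αᵢ + nᵢ) = Dirichlet(26, 13, 10, 22).
For a Dirichlet(a₁,…,a_K) with all aᵢ > 1, the mode has j-th component (aⱼ − 1)/(Σaᵢ − K).
Here Σaᵢ = 71 and K = 4, so p(blue) = (26 − 1)/(71 − 4) = 25/67 ≈ 0.373.

MAP estimate of p(blue) = 0.373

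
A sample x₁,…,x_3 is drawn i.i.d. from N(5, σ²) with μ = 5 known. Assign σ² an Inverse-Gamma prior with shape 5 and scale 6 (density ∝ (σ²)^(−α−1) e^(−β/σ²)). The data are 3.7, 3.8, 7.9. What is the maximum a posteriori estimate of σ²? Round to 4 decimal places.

Sum of squared deviations about the known mean: SS = (3.7−5)² + (3.8−5)² + (7.9−5)² = 11.54.
The Normal likelihood contributes (σ²)^(−n/2) exp(−SS/(2σ²)), so the posterior is Inverse-Gamma(α + n/2, β + SS/2) = Inverse-Gamma(6.5, 11.77).
The mode of Inverse-Gamma(a, b) is b/(a+1) = 11.77/7.5 ≈ 1.5693.

σ̂²_MAP = 1.5693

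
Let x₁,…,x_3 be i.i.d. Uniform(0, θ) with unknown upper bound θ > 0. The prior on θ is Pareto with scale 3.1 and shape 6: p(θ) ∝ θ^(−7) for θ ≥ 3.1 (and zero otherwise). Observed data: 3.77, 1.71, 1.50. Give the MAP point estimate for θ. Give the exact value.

The Uniform(0, θ) likelihood is θ^(−n) for θ ≥ max(xᵢ), zero otherwise. Here max(xᵢ) = 3.77.
Posterior ∝ θ^(−7) · θ^(−3) = θ^(−10) on θ ≥ max(3.1, 3.77) = 3.77.
This density is strictly decreasing in θ, so the posterior mode lies at the lower boundary of the support.

θ̂_MAP = 3.77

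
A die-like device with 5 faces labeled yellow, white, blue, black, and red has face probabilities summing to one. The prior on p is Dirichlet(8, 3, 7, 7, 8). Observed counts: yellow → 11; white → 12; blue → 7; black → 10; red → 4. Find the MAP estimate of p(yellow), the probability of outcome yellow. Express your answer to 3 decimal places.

MAP estimate of p(yellow) = 0.250

The posterior is Dirichlet(αᵢ + nᵢ) = Dirichlet(19, 15, 14, 17, 12).
For a Dirichlet(a₁,…,a_K) with all aᵢ > 1, the mode has j-th component (aⱼ − 1)/(Σaᵢ − K).
Here Σaᵢ = 77 and K = 5, so p(yellow) = (19 − 1)/(77 − 5) = 18/72 ≈ 0.250.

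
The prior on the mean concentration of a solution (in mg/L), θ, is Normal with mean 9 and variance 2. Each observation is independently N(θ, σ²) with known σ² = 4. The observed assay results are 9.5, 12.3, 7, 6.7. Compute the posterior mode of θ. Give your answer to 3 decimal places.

θ̂_MAP = 8.917

n = 4; x̄ = (9.5 + 12.3 + 7 + 6.7)/4 = 35.5/4 = 8.875.
For a Normal prior and Normal likelihood with known variance, the posterior is Normal; its mode equals its mean, the precision-weighted average.
Prior precision 1/σ₀² = 1/2 = 0.5; data precision n/σ² = 4/4 = 1.
θ̂ = (0.5·9 + 1·8.875) / (0.5 + 1) = 13.375/1.5 = 107/12 ≈ 8.917.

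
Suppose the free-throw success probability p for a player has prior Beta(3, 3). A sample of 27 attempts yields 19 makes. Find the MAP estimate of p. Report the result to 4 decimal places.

Prior: Beta(3, 3).
Data: 19 successes in 27 trials. The binomial likelihood contributes p^19(1−p)^8, so the posterior is Beta(3+19, 3+8) = Beta(22, 11).
For Beta(a, b) with a, b > 1 the mode is (a−1)/(a+b−2) = 21/31 ≈ 0.6774.

p̂_MAP = 0.6774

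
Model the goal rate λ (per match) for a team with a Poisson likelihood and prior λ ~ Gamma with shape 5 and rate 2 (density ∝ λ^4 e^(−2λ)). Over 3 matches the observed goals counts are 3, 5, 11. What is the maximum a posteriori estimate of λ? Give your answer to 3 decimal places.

Σxᵢ = 3+5+11 = 19, with n = 3.
Posterior ∝ λ^4e^(−2λ) · λ^19e^(−3λ) = λ^23e^(−5λ), i.e. Gamma(shape=24, rate=5).
The mode of a Gamma(a, b) with a ≥ 1 (shape–rate) is (a−1)/b = 23/5 ≈ 4.600.

λ̂_MAP = 4.600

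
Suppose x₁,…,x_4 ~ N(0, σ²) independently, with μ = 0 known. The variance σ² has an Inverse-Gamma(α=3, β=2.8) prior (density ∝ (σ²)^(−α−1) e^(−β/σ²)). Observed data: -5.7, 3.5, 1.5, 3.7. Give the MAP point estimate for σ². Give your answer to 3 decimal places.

σ̂²_MAP = 5.523

Sum of squared deviations about the known mean: SS = (-5.7−0)² + (3.5−0)² + (1.5−0)² + (3.7−0)² = 60.68.
The Normal likelihood contributes (σ²)^(−n/2) exp(−SS/(2σ²)), so the posterior is Inverse-Gamma(α + n/2, β + SS/2) = Inverse-Gamma(5, 33.14).
The mode of Inverse-Gamma(a, b) is b/(a+1) = 33.14/6 ≈ 5.523.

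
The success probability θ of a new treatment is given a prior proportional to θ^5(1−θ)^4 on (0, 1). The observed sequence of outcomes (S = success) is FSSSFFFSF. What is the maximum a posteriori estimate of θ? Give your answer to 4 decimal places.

The prior density ∝ θ^5(1−θ)^4 is the kernel of Beta(6, 5).
Data: 4 successes in 9 trials (from the sequence). The binomial likelihood contributes θ^4(1−θ)^5, so the posterior is Beta(6+4, 5+5) = Beta(10, 10).
For Beta(a, b) with a, b > 1 the mode is (a−1)/(a+b−2) = 9/18 ≈ 0.5000.

θ̂_MAP = 0.5000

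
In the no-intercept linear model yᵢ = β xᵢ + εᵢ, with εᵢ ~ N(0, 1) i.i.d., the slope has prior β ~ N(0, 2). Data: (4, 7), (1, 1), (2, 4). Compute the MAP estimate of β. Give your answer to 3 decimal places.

β̂_MAP = 1.721

log p(β | y) = −Σ(yᵢ − βxᵢ)²/(2·1) − β²/(2·2) + const.
Setting the derivative to zero: Σxᵢ(yᵢ − βxᵢ)/1 − β/2 = 0, so β = Σxᵢyᵢ / (Σxᵢ² + σ²/τ²).
Σxᵢyᵢ = 4·7 + 1·1 + 2·4 = 37; Σxᵢ² = 21; σ²/τ² = 0.5.
β̂_MAP = 37 / (21 + 0.5) = 37/21.5 ≈ 1.721.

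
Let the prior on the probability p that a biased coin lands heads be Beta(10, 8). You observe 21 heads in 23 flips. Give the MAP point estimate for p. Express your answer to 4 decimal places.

Prior: Beta(10, 8).
Data: 21 successes in 23 trials. The binomial likelihood contributes p^21(1−p)^2, so the posterior is Beta(10+21, 8+2) = Beta(31, 10).
For Beta(a, b) with a, b > 1 the mode is (a−1)/(a+b−2) = 30/39 ≈ 0.7692.

p̂_MAP = 0.7692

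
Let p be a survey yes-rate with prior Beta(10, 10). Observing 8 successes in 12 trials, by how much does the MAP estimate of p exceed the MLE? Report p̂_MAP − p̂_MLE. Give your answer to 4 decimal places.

Posterior is Beta(18, 14); MAP = (18−1)/(32−2) = 17/30 ≈ 0.56667.
MLE ignores the prior: p̂_MLE = k/n = 8/12 ≈ 0.66667.
Difference = 17/30 − 8/12 = -1/10 ≈ -0.1000.

MAP − MLE = -0.1000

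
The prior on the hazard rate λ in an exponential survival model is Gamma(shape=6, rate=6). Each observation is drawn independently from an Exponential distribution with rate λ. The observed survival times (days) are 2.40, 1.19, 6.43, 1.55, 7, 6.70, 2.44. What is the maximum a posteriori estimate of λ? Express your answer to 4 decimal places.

λ̂_MAP = 0.3560

The Exponential(rate=λ) likelihood is ∝ λ^n e^(−λΣtᵢ). Here n = 7 and Σtᵢ = 2.40 + 1.19 + 6.43 + 1.55 + 7 + 6.70 + 2.44 = 27.71.
Posterior ∝ λ^5e^(−6λ) · λ^7e^(−27.71λ) = λ^12e^(−33.71λ), i.e. Gamma(13, 33.71).
Mode = (a−1)/b = 12/33.71 ≈ 0.3560.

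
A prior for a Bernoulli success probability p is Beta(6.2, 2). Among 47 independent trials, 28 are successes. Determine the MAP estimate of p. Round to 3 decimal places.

Prior: Beta(6.2, 2).
Data: 28 successes in 47 trials. The binomial likelihood contributes p^28(1−p)^19, so the posterior is Beta(6.2+28, 2+19) = Beta(34.2, 21).
For Beta(a, b) with a, b > 1 the mode is (a−1)/(a+b−2) = 33.2/53.2 ≈ 0.624.

p̂_MAP = 0.624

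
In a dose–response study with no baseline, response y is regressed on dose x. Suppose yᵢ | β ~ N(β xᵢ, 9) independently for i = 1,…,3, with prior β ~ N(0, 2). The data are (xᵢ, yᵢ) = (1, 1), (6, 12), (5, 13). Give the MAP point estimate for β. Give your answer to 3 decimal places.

log p(β | y) = −Σ(yᵢ − βxᵢ)²/(2·9) − β²/(2·2) + const.
Setting the derivative to zero: Σxᵢ(yᵢ − βxᵢ)/9 − β/2 = 0, so β = Σxᵢyᵢ / (Σxᵢ² + σ²/τ²).
Σxᵢyᵢ = 1·1 + 6·12 + 5·13 = 138; Σxᵢ² = 62; σ²/τ² = 4.5.
β̂_MAP = 138 / (62 + 4.5) = 138/66.5 ≈ 2.075.

β̂_MAP = 2.075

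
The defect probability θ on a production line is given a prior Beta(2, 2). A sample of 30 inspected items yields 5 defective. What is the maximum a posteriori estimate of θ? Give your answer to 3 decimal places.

Prior: Beta(2, 2).
Data: 5 successes in 30 trials. The binomial likelihood contributes θ^5(1−θ)^25, so the posterior is Beta(2+5, 2+25) = Beta(7, 27).
For Beta(a, b) with a, b > 1 the mode is (a−1)/(a+b−2) = 6/32 ≈ 0.188.

θ̂_MAP = 0.188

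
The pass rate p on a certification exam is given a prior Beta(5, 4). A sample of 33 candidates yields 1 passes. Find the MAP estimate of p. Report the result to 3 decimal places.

Prior: Beta(5, 4).
Data: 1 success in 33 trials. The binomial likelihood contributes p(1−p)^32, so the posterior is Beta(5+1, 4+32) = Beta(6, 36).
For Beta(a, b) with a, b > 1 the mode is (a−1)/(a+b−2) = 5/40 ≈ 0.125.

p̂_MAP = 0.125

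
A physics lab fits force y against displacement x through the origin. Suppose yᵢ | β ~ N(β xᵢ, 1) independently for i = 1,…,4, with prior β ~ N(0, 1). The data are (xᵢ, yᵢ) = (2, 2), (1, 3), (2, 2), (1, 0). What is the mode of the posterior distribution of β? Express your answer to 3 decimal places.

β̂_MAP = 1.000

log p(β | y) = −Σ(yᵢ − βxᵢ)²/(2·1) − β²/(2·1) + const.
Setting the derivative to zero: Σxᵢ(yᵢ − βxᵢ)/1 − β/1 = 0, so β = Σxᵢyᵢ / (Σxᵢ² + σ²/τ²).
Σxᵢyᵢ = 2·2 + 1·3 + 2·2 + 1·0 = 11; Σxᵢ² = 10; σ²/τ² = 1.
β̂_MAP = 11 / (10 + 1) = 11/11 ≈ 1.000.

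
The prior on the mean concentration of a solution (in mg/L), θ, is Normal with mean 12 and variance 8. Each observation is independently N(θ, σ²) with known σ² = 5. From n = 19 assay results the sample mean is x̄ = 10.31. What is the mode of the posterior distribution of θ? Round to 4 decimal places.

n = 19, x̄ = 10.31.
For a Normal prior and Normal likelihood with known variance, the posterior is Normal; its mode equals its mean, the precision-weighted average.
Prior precision 1/σ₀² = 1/8 = 0.125; data precision n/σ² = 19/5 = 3.8.
θ̂ = (0.125·12 + 3.8·10.31) / (0.125 + 3.8) = 40.678/3.925 = 40678/3925 ≈ 10.3638.

θ̂_MAP = 10.3638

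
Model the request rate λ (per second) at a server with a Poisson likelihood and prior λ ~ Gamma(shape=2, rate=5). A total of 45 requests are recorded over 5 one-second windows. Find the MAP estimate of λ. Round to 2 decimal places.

Σxᵢ = 45, n = 5.
Posterior ∝ λe^(−5λ) · λ^45e^(−5λ) = λ^46e^(−10λ), i.e. Gamma(shape=47, rate=10).
The mode of a Gamma(a, b) with a ≥ 1 (shape–rate) is (a−1)/b = 46/10 ≈ 4.60.

λ̂_MAP = 4.60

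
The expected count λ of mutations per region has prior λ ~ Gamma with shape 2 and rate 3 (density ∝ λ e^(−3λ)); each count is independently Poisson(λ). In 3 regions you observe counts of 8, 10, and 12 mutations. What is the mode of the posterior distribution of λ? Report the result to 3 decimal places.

Σxᵢ = 8+10+12 = 30, with n = 3.
Posterior ∝ λe^(−3λ) · λ^30e^(−3λ) = λ^31e^(−6λ), i.e. Gamma(shape=32, rate=6).
The mode of a Gamma(a, b) with a ≥ 1 (shape–rate) is (a−1)/b = 31/6 ≈ 5.167.

λ̂_MAP = 5.167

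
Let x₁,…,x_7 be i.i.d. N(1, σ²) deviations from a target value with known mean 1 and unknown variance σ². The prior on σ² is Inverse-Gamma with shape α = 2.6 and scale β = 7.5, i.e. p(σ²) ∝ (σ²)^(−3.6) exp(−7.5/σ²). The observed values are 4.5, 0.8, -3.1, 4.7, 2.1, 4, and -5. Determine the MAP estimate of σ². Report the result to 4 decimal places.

Sum of squared deviations about the known mean: SS = (4.5−1)² + (0.8−1)² + (-3.1−1)² + (4.7−1)² + (2.1−1)² + (4−1)² + (-5−1)² = 89.
The Normal likelihood contributes (σ²)^(−n/2) exp(−SS/(2σ²)), so the posterior is Inverse-Gamma(α + n/2, β + SS/2) = Inverse-Gamma(6.1, 52).
The mode of Inverse-Gamma(a, b) is b/(a+1) = 52/7.1 ≈ 7.3239.

σ̂²_MAP = 7.3239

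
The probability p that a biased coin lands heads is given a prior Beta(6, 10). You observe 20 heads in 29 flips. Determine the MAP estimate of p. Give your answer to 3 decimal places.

p̂_MAP = 0.581

Prior: Beta(6, 10).
Data: 20 successes in 29 trials. The binomial likelihood contributes p^20(1−p)^9, so the posterior is Beta(6+20, 10+9) = Beta(26, 19).
For Beta(a, b) with a, b > 1 the mode is (a−1)/(a+b−2) = 25/43 ≈ 0.581.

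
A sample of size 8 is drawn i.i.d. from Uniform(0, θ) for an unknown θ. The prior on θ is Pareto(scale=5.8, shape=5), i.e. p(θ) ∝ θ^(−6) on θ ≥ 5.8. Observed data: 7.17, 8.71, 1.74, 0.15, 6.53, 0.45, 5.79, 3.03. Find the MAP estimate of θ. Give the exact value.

θ̂_MAP = 8.71

The Uniform(0, θ) likelihood is θ^(−n) for θ ≥ max(xᵢ), zero otherwise. Here max(xᵢ) = 8.71.
Posterior ∝ θ^(−6) · θ^(−8) = θ^(−14) on θ ≥ max(5.8, 8.71) = 8.71.
This density is strictly decreasing in θ, so the posterior mode lies at the lower boundary of the support.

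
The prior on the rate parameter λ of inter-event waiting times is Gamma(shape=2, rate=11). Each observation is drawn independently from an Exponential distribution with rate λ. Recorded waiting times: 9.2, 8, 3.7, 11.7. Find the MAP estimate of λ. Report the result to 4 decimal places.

λ̂_MAP = 0.1147

The Exponential(rate=λ) likelihood is ∝ λ^n e^(−λΣtᵢ). Here n = 4 and Σtᵢ = 9.2 + 8 + 3.7 + 11.7 = 32.6.
Posterior ∝ λe^(−11λ) · λ^4e^(−32.6λ) = λ^5e^(−43.6λ), i.e. Gamma(6, 43.6).
Mode = (a−1)/b = 5/43.6 ≈ 0.1147.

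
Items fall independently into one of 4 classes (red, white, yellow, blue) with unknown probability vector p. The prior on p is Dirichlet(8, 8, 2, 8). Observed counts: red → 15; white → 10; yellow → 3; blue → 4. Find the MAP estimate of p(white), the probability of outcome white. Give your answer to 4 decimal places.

MAP estimate of p(white) = 0.3148

The posterior is Dirichlet(αᵢ + nᵢ) = Dirichlet(23, 18, 5, 12).
For a Dirichlet(a₁,…,a_K) with all aᵢ > 1, the mode has j-th component (aⱼ − 1)/(Σaᵢ − K).
Here Σaᵢ = 58 and K = 4, so p(white) = (18 − 1)/(58 − 4) = 17/54 ≈ 0.3148.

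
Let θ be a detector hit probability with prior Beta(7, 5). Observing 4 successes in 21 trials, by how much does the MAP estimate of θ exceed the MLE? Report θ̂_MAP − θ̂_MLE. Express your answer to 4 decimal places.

MAP − MLE = 0.1321

Posterior is Beta(11, 22); MAP = (11−1)/(33−2) = 10/31 ≈ 0.32258.
MLE ignores the prior: θ̂_MLE = k/n = 4/21 ≈ 0.19048.
Difference = 10/31 − 4/21 = 86/651 ≈ 0.1321.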